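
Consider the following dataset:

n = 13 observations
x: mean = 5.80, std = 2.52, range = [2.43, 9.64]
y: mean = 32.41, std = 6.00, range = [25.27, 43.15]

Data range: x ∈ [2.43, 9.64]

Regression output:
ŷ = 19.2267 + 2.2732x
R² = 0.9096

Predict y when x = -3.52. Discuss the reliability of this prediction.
ŷ = 11.2250, but this is extrapolation (below the data range [2.43, 9.64]) and may be unreliable.

Prediction calculation:
ŷ = 19.2267 + 2.2732 × (-3.52)
ŷ = 11.2250

Reliability:
- Data range: x ∈ [2.43, 9.64]
- Prediction point: x = -3.52 is 5.95 units below the observed range → this is EXTRAPOLATION, not interpolation

Why that matters here:
- The standard error of prediction grows with (x − x̄)², and x = -3.52 is far from x̄ = 5.80
- The linear relationship may not hold outside the observed range
- R² describes fit only over the sampled x values; it says nothing about behaviour beyond them

A defensible statement: 'if the linear trend continued to x = -3.52, y would be about 11.2250' — the premise is untested.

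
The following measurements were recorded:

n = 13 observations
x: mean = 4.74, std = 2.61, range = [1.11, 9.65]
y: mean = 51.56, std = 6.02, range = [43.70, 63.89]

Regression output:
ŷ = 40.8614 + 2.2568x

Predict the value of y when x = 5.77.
ŷ = 53.8831

Plug x = 5.77 into the fitted line:

ŷ = 40.8614 + 2.2568 × 5.77
ŷ = 40.8614 + 13.0217
ŷ = 53.8831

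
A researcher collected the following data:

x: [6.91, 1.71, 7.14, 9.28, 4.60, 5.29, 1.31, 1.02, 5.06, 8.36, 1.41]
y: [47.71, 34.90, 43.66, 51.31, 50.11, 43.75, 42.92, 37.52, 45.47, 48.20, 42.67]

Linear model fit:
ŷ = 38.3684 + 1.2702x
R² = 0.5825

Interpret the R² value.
The model explains 58.25% of the variance in y (R² = 0.5825), leaving 41.75% unexplained; the fit is moderate.

The coefficient of determination R² is the fraction of the total variation in y that the fitted line accounts for.

Here R² = 0.5825:
- Explained: 58.25% of the variation in y
- Unexplained (residual): 100% − 58.25% = 41.75%
- Rule of thumb (below 0.3 weak; 0.3 to below 0.7 moderate; 0.7 and above strong) → moderate

Note: R² never decreases when predictors are added, so it should not be used alone to compare models of different size.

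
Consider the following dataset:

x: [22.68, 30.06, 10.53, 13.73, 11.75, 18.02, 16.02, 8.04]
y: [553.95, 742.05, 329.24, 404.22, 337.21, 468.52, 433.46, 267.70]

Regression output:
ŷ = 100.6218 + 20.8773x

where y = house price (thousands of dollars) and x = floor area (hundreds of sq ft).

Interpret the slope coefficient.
For each additional hundred sq ft of floor area, predicted house price increases by approximately 20.8773 thousand dollars.

The slope β₁ = 20.8773 gives the rate at which the fitted house price changes with floor area.

Interpretation:
- Floor area up by 1 hundred sq ft → predicted house price increases by 20.8773 thousand dollars
- The effect is assumed constant over the observed range of x (linearity)
- The sign (+) gives the direction; the magnitude 20.8773 gives the size of the effect per hundred sq ft

(β₀ = 100.6218 is the fitted value at x = 0 and is not part of the slope interpretation.)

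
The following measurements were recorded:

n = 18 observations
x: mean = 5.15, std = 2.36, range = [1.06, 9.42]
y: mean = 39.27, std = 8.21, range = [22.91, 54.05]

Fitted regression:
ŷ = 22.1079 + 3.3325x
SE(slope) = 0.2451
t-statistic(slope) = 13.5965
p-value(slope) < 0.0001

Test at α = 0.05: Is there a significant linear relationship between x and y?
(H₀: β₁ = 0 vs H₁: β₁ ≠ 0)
Since p-value < 0.0001 < α = 0.05, reject H₀ — the slope is significantly different from 0.

Hypothesis test for the slope coefficient:

H₀: β₁ = 0 (no linear relationship)
H₁: β₁ ≠ 0 (linear relationship exists)

Test statistic: t = β̂₁ / SE(β̂₁) = 3.3325 / 0.2451 = 13.5965

With df = 16, the two-sided p-value for |t| = 13.5965 is <0.0001.

Decision rule: reject H₀ if p-value < α.
p-value < 0.0001 < α = 0.05 → reject H₀.

At α = 0.05 the data do provide convincing evidence of a nonzero slope.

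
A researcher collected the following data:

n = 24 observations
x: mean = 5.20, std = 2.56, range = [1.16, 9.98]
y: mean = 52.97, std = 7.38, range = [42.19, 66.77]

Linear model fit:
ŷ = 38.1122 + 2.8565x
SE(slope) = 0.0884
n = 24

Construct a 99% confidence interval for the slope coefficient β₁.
The 99% CI for β₁ is (2.6073, 3.1057)

Confidence interval for the slope:

The 99% CI for β₁ is: β̂₁ ± t*(α/2, n-2) × SE(β̂₁)

Step 1: Find critical t-value
- Confidence level = 0.99
- Degrees of freedom = n - 2 = 24 - 2 = 22
- t*(α/2, 22) = 2.8188

Step 2: Calculate margin of error
Margin = 2.8188 × 0.0884 = 0.2492

Step 3: Construct interval
CI = 2.8565 ± 0.2492
CI = (2.6073, 3.1057)

Interpretation: intervals built this way capture the true β₁ in 99% of repeated samples; here the plausible range for the per-unit effect of x on y is 2.6073 to 3.1057.
Since 0 is outside the interval, a two-sided test at α = 0.01 would reject H₀: β₁ = 0.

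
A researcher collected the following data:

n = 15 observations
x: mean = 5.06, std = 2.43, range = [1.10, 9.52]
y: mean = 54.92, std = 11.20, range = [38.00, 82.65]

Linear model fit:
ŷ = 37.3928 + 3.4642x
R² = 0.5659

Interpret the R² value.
R² = 0.5659 means 56.59% of the variation in y is explained by the linear relationship with x. This indicates a moderate fit.

R² = 1 − SS_res/SS_tot compares the residual scatter to the total scatter of y about its mean.

Here R² = 0.5659:
- Explained: 56.59% of the variation in y
- Unexplained (residual): 100% − 56.59% = 43.41%
- Rule of thumb (below 0.3 weak; 0.3 to below 0.7 moderate; 0.7 and above strong) → moderate

Equivalently, for simple linear regression R² = r², so |r| = √0.5659 ≈ 0.7523.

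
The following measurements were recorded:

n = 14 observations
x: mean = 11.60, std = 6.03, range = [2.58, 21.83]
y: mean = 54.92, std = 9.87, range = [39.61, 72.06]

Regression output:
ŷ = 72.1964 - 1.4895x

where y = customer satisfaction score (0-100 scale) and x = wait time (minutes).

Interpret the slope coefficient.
For each additional minute of wait time, predicted satisfaction score decreases by approximately 1.4895 points.

The slope coefficient β₁ = -1.4895 represents the marginal effect of wait time on satisfaction score.

Interpretation:
- Wait time up by 1 minute → predicted satisfaction score decreases by 1.4895 points
- This is a linear approximation: the same per-unit change is assumed across the whole observed x range

(β₀ = 72.1964 is the fitted value at x = 0 and is not part of the slope interpretation.)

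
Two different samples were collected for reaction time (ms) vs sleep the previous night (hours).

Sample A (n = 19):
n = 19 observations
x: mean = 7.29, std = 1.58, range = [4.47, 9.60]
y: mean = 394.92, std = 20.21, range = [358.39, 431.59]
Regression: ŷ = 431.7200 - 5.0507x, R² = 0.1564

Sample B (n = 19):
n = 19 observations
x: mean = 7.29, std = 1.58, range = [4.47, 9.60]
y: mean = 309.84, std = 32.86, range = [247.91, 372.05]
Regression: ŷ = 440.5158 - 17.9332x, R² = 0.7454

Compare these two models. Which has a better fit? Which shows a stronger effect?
Model B has the better fit (R² = 0.7454 vs 0.1564). Model B shows the stronger effect (|β₁| = 17.9332 vs 5.0507).

Model Comparison:

Goodness of fit (R²):
- Model A: R² = 0.1564 → 15.64% of variance in reaction time explained
- Model B: R² = 0.7454 → 74.54% of variance in reaction time explained
- 0.7454 > 0.1564 → Model B has the better fit

Strength of effect — compare |β₁|:
- Model A: β₁ = -5.0507 → predicted reaction time falls 5.0507 ms per additional hour of sleep
- Model B: β₁ = -17.9332 → predicted reaction time falls 17.9332 ms per additional hour of sleep
- |-5.0507| < |-17.9332| → Model B shows the stronger marginal effect

Note: A better fit (higher R²) doesn't necessarily mean a more important relationship.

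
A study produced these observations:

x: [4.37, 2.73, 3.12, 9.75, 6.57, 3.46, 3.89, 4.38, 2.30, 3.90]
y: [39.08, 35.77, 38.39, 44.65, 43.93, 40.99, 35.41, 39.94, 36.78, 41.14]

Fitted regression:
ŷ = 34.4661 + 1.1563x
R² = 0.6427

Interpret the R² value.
About 64.27% of the variability in y is accounted for by the regression on x (R² = 0.6427) — a moderate linear fit.

R² = 1 − SS_res/SS_tot compares the residual scatter to the total scatter of y about its mean.

Here R² = 0.6427:
- Explained: 64.27% of the variation in y
- Unexplained (residual): 100% − 64.27% = 35.73%
- Rule of thumb (below 0.3 weak; 0.3 to below 0.7 moderate; 0.7 and above strong) → moderate

Note: R² never decreases when predictors are added, so it should not be used alone to compare models of different size.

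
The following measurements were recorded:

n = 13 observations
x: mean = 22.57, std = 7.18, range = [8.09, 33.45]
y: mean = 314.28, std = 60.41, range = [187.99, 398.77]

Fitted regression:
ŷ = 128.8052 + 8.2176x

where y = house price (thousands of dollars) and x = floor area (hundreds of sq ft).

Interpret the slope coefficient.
For each additional hundred sq ft of floor area, predicted house price increases by approximately 8.2176 thousand dollars.

β₁ = 8.2176 is the change in predicted house price (thousand dollars) per additional hundred sq ft of floor area.

Interpretation:
- Floor area up by 1 hundred sq ft → predicted house price increases by 8.2176 thousand dollars
- This is a linear approximation: the same per-unit change is assumed across the whole observed x range
- The slope describes association in these data, not necessarily a causal effect

(β₀ = 128.8052 is the fitted value at x = 0 and is not part of the slope interpretation.)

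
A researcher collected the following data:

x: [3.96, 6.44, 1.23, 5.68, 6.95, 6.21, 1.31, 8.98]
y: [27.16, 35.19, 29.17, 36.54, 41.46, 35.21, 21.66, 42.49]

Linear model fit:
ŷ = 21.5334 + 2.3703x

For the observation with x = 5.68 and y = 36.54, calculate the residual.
Residual = 1.5433

The residual is the difference between the actual value and the predicted value:

Residual = y - ŷ

Step 1: Calculate predicted value
ŷ = 21.5334 + 2.3703 × 5.68
ŷ = 34.9967

Step 2: Calculate residual
Residual = 36.54 - 34.9967
Residual = 1.5433

The residual is positive, so the observed y = 36.54 sits above the regression line (the line underestimates it by 1.5433).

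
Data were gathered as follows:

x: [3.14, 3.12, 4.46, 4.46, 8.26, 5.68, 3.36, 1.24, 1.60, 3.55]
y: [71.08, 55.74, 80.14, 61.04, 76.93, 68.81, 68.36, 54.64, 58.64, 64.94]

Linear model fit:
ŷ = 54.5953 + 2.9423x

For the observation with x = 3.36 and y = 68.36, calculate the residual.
Residual = 3.8786

The residual is the difference between the actual value and the predicted value:

Residual = y - ŷ

Step 1: Calculate predicted value
ŷ = 54.5953 + 2.9423 × 3.36
ŷ = 64.4814

Step 2: Calculate residual
Residual = 68.36 - 64.4814
Residual = 3.8786

Interpretation: the model underestimates the actual value by 3.8786 at this point (positive residual → observation lies above the fitted line).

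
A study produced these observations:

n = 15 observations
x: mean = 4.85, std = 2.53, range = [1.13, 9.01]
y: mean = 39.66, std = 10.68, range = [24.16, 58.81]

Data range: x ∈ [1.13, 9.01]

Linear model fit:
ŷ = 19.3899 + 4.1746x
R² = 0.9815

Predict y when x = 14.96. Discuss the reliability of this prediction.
The equation gives ŷ = 81.8419; however x = 14.96 is 5.95 units above the observed range, so this extrapolated value should not be trusted.

Prediction calculation:
ŷ = 19.3899 + 4.1746 × 14.96
ŷ = 81.8419

Reliability:
- Data range: x ∈ [1.13, 9.01]
- Prediction point: x = 14.96 is 5.95 units above the observed range → this is EXTRAPOLATION, not interpolation

Why that matters here:
- The linear relationship may not hold outside the observed range
- The standard error of prediction grows with (x − x̄)², and x = 14.96 is far from x̄ = 4.85

The R² = 0.9815 only validates the fit within [1.13, 9.01]; treat ŷ = 81.8419 with caution.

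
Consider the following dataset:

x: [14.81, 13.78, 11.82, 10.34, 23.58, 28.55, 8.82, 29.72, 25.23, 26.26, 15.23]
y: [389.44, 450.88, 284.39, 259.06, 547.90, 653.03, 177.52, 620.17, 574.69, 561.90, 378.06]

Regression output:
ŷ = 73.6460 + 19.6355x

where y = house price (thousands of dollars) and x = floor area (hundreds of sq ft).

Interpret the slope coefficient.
On average, house price is about 19.6355 thousand dollars higher for every extra hundred sq ft of floor area.

The slope β₁ = 19.6355 gives the rate at which the fitted house price changes with floor area.

Interpretation:
- Floor area up by 1 hundred sq ft → predicted house price increases by 19.6355 thousand dollars
- The effect is assumed constant over the observed range of x (linearity)
- The sign (+) gives the direction; the magnitude 19.6355 gives the size of the effect per hundred sq ft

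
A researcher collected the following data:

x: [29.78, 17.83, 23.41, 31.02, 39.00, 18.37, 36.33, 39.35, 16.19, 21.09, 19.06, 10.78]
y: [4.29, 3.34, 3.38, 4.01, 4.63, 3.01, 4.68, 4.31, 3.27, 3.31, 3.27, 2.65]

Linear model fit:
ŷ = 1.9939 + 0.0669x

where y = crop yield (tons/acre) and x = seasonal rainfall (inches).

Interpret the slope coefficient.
An increase of one inch in rainfall is associated with a 0.0669 tons/acre increase in predicted crop yield.

The slope β₁ = 0.0669 gives the rate at which the fitted crop yield changes with rainfall.

Interpretation:
- Rainfall up by 1 inch → predicted crop yield increases by 0.0669 tons/acre
- This is a linear approximation: the same per-unit change is assumed across the whole observed x range
- The sign (+) gives the direction; the magnitude 0.0669 gives the size of the effect per inch

The intercept β₀ = 1.9939 is the predicted crop yield when rainfall = 0; since the smallest observed x is 10.78, this is an extrapolation and mainly anchors the line.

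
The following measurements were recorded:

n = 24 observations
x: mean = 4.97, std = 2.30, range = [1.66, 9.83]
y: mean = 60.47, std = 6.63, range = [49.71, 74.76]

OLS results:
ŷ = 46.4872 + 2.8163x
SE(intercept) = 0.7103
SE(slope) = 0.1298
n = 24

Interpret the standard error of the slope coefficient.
SE(slope) = 0.1298 measures the uncertainty in the estimated slope. The coefficient is estimated precisely (SE/|β̂₁| = 4.6%).

SE(β̂₁) = 0.1298 says: if we drew many samples of n = 24 from the same population and refit each time, the fitted slopes would scatter with a standard deviation of roughly 0.1298 around the true β₁.

Relative precision:
- SE / |β̂₁| = 0.1298 / 2.8163 = 4.6%
- Rule of thumb (under 20%: precise; 20% to under 50%: moderately precise; 50% or more: imprecise) → precise

Link to interval estimation: a confidence interval for β₁ is β̂₁ ± t* × 0.1298, so SE sets the half-width per unit of t*.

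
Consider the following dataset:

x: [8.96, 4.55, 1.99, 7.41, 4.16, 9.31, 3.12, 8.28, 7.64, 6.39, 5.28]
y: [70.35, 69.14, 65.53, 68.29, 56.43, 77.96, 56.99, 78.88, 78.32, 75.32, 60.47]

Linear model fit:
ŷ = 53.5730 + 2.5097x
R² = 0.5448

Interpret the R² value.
The model explains 54.48% of the variance in y (R² = 0.5448), leaving 45.52% unexplained; the fit is moderate.

R² = 1 − SS_res/SS_tot compares the residual scatter to the total scatter of y about its mean.

Here R² = 0.5448:
- Explained: 54.48% of the variation in y
- Unexplained (residual): 100% − 54.48% = 45.52%
- Rule of thumb (below 0.3 weak; 0.3 to below 0.7 moderate; 0.7 and above strong) → moderate

Note: R² never decreases when predictors are added, so it should not be used alone to compare models of different size.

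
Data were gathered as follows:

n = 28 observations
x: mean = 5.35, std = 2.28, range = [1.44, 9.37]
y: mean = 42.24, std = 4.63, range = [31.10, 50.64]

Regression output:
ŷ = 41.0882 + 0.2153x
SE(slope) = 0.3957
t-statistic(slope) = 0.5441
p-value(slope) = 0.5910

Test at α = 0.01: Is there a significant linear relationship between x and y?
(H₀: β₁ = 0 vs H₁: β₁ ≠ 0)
Fail to reject H₀: p-value = 0.5910 ≥ α = 0.01. The linear relationship is not significant at the 1% level.

Hypothesis test for the slope coefficient:

H₀: β₁ = 0 (no linear relationship)
H₁: β₁ ≠ 0 (linear relationship exists)

Test statistic: t = β̂₁ / SE(β̂₁) = 0.2153 / 0.3957 = 0.5441

With df = 26, the two-sided p-value for |t| = 0.5441 is 0.5910.

Decision rule: reject H₀ if p-value < α.
p-value = 0.5910 ≥ α = 0.01 → fail to reject H₀.

At α = 0.01 the data do not provide convincing evidence of a nonzero slope.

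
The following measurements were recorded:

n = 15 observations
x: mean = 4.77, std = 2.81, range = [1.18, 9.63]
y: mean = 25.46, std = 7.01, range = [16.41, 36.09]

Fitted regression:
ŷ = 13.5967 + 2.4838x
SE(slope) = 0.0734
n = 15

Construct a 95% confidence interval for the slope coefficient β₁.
The 95% CI for β₁ is (2.3252, 2.6424)

Confidence interval for the slope:

The 95% CI for β₁ is: β̂₁ ± t*(α/2, n-2) × SE(β̂₁)

Step 1: Find critical t-value
- Confidence level = 0.95
- Degrees of freedom = n - 2 = 15 - 2 = 13
- t*(α/2, 13) = 2.1604

Step 2: Calculate margin of error
Margin = 2.1604 × 0.0734 = 0.1586

Step 3: Construct interval
CI = 2.4838 ± 0.1586
CI = (2.3252, 2.6424)

Interpretation: We are 95% confident that the true slope β₁ lies between 2.3252 and 2.6424.
The interval does not include 0, suggesting a significant linear relationship.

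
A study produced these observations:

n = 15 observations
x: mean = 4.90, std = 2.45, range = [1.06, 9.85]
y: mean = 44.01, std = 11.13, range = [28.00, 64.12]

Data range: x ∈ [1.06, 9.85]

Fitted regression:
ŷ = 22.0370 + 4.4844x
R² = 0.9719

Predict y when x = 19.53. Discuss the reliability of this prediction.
The equation gives ŷ = 109.6173; however x = 19.53 is 9.68 units above the observed range, so this extrapolated value should not be trusted.

Prediction calculation:
ŷ = 22.0370 + 4.4844 × 19.53
ŷ = 109.6173

Reliability:
- Data range: x ∈ [1.06, 9.85]
- Prediction point: x = 19.53 is 9.68 units above the observed range → this is EXTRAPOLATION, not interpolation

Why that matters here:
- There are no observations near this x to validate the fitted line there
- Real relationships often flatten, saturate, or turn nonlinear at extremes
- The standard error of prediction grows with (x − x̄)², and x = 19.53 is far from x̄ = 4.90

Report the number if required, but flag clearly that it is an extrapolation.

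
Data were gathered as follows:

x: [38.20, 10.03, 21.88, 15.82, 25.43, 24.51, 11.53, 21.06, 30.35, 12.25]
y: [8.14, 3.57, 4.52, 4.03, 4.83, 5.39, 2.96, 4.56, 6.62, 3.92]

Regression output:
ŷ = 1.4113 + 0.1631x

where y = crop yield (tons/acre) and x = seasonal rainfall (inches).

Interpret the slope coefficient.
For each additional inch of rainfall, predicted crop yield increases by approximately 0.1631 tons/acre.

The slope β₁ = 0.1631 gives the rate at which the fitted crop yield changes with rainfall.

Interpretation:
- Rainfall up by 1 inch → predicted crop yield increases by 0.1631 tons/acre
- This is a linear approximation: the same per-unit change is assumed across the whole observed x range
- The slope describes association in these data, not necessarily a causal effect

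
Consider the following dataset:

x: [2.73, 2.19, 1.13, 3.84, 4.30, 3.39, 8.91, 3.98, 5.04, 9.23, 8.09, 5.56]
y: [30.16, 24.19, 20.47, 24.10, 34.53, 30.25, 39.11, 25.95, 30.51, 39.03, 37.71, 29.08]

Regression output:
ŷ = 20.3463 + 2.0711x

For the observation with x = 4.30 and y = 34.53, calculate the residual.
Residual = 5.2780

The residual is the difference between the actual value and the predicted value:

Residual = y - ŷ

Step 1: Calculate predicted value
ŷ = 20.3463 + 2.0711 × 4.30
ŷ = 29.2520

Step 2: Calculate residual
Residual = 34.53 - 29.2520
Residual = 5.2780

Sign check: y > ŷ, so the point is above the line and the fit underestimates here.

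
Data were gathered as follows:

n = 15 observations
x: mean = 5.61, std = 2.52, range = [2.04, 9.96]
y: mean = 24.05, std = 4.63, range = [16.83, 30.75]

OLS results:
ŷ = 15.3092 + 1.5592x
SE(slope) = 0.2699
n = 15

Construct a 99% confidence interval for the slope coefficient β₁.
The 99% CI for β₁ is (0.7462, 2.3722)

Confidence interval for the slope:

The 99% CI for β₁ is: β̂₁ ± t*(α/2, n-2) × SE(β̂₁)

Step 1: Find critical t-value
- Confidence level = 0.99
- Degrees of freedom = n - 2 = 15 - 2 = 13
- t*(α/2, 13) = 3.0123

Step 2: Calculate margin of error
Margin = 3.0123 × 0.2699 = 0.8130

Step 3: Construct interval
CI = 1.5592 ± 0.8130
CI = (0.7462, 2.3722)

Interpretation: We are 99% confident that the true slope β₁ lies between 0.7462 and 2.3722.
Both endpoints are positive, so the data support a genuinely positive slope at this confidence level.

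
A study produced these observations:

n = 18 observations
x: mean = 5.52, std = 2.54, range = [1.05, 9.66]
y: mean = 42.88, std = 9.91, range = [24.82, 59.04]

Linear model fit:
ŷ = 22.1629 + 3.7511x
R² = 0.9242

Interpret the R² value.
R² = 0.9242 means 92.42% of the variation in y is explained by the linear relationship with x. This indicates a strong fit.

The coefficient of determination R² is the fraction of the total variation in y that the fitted line accounts for.

Here R² = 0.9242:
- Explained: 92.42% of the variation in y
- Unexplained (residual): 100% − 92.42% = 7.58%
- Rule of thumb (below 0.3 weak; 0.3 to below 0.7 moderate; 0.7 and above strong) → strong

Note: R² never decreases when predictors are added, so it should not be used alone to compare models of different size.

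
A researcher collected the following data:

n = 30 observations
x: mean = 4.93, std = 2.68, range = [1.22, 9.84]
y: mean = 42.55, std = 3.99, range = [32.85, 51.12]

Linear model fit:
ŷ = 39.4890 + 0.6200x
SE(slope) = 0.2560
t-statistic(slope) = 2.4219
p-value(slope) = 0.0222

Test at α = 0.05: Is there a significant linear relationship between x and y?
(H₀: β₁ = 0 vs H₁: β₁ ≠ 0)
Reject H₀: p-value = 0.0222 < α = 0.05. The linear relationship is significant at the 5% level.

Hypothesis test for the slope coefficient:

H₀: β₁ = 0 (no linear relationship)
H₁: β₁ ≠ 0 (linear relationship exists)

Test statistic: t = β̂₁ / SE(β̂₁) = 0.6200 / 0.2560 = 2.4219

p = 0.0222: how often a slope estimate this far from 0 (in SE units) would arise by chance if β₁ were truly 0.

Decision rule: reject H₀ if p-value < α.
p-value = 0.0222 < α = 0.05 → reject H₀.

There is sufficient evidence at the 5% significance level to conclude that a linear relationship exists between x and y.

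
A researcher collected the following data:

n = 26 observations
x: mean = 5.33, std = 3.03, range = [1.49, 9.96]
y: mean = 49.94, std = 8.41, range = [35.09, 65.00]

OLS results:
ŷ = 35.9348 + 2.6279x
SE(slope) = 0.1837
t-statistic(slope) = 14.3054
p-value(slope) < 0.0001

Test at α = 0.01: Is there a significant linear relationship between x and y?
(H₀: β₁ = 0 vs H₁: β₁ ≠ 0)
Reject H₀: p-value < 0.0001 < α = 0.01. The linear relationship is significant at the 1% level.

Hypothesis test for the slope coefficient:

H₀: β₁ = 0 (no linear relationship)
H₁: β₁ ≠ 0 (linear relationship exists)

Test statistic: t = β̂₁ / SE(β̂₁) = 2.6279 / 0.1837 = 14.3054

With df = 24, the two-sided p-value for |t| = 14.3054 is <0.0001.

Decision rule: reject H₀ if p-value < α.
p-value < 0.0001 < α = 0.01 → reject H₀.

At α = 0.01 the data do provide convincing evidence of a nonzero slope.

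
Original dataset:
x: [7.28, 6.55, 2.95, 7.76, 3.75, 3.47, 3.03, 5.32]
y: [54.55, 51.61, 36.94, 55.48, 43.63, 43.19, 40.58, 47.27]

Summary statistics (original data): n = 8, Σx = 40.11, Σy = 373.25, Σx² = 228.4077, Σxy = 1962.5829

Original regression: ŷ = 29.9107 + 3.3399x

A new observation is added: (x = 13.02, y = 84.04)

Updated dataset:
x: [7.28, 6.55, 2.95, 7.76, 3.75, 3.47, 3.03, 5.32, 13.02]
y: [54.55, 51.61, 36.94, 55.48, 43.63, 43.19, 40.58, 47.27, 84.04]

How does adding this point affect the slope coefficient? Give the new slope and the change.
The slope changes from 3.3399 to 4.2386 (change of +0.8987, or +26.9%).

The new point has HIGH LEVERAGE: x = 13.02 is far from the original mean x̄ = 40.11/8 ≈ 5.01 (original range [2.95, 7.76]).

Step 1: Update the sums with the new point (n goes from 8 to 9)
Σx  = 40.11 + 13.02 = 53.13
Σy  = 373.25 + 84.04 = 457.29
Σx² = 228.4077 + 13.02² = 228.4077 + 169.5204 = 397.9281
Σxy = 1962.5829 + 13.02×84.04 = 1962.5829 + 1094.2008 = 3056.7837

Step 2: Recompute the slope with b₁ = (nΣxy − ΣxΣy) / (nΣx² − (Σx)²)
Numerator   = 9×3056.7837 − 53.13×457.29 = 27511.0533 − 24295.8177 = 3215.2356
Denominator = 9×397.9281 − 53.13² = 3581.3529 − 2822.7969 = 758.5560
b₁(new) = 3215.2356 / 758.5560 = 4.2386

(Same formula on the original sums: (8×1962.5829 − 40.11×373.25) / (8×228.4077 − 40.11²) = 729.6057 / 218.4495 = 3.3399, matching the given fit.)

Step 3: Change in slope
Δβ₁ = 4.2386 − 3.3399 = +0.8987
Relative change = +0.8987 / 3.3399 × 100% = +26.9%
→ the slope increases when the point is added.

A high-leverage point only changes the slope if it is off the original line; here y = 84.04 is above the original trend, so the slope increases.
In practice: investigate whether it comes from the same population as the rest of the sample.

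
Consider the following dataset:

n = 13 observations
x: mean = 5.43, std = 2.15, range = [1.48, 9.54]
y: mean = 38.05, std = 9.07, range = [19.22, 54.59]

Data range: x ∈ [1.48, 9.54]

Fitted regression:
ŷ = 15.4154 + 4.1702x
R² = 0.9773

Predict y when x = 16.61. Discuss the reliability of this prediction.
The equation gives ŷ = 84.6824; however x = 16.61 is 7.07 units above the observed range, so this extrapolated value should not be trusted.

Prediction calculation:
ŷ = 15.4154 + 4.1702 × 16.61
ŷ = 84.6824

Reliability:
- Data range: x ∈ [1.48, 9.54]
- Prediction point: x = 16.61 is 7.07 units above the observed range → this is EXTRAPOLATION, not interpolation

Why that matters here:
- There are no observations near this x to validate the fitted line there
- R² describes fit only over the sampled x values; it says nothing about behaviour beyond them
- The standard error of prediction grows with (x − x̄)², and x = 16.61 is far from x̄ = 5.43

The R² = 0.9773 only validates the fit within [1.48, 9.54]; treat ŷ = 84.6824 with caution.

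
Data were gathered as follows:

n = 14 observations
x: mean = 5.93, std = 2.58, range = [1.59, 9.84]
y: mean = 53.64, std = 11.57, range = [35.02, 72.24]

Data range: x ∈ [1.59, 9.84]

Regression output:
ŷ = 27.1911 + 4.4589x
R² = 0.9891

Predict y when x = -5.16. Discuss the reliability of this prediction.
ŷ = 4.1832 (extrapolation — x = -5.16 lies outside [1.59, 9.84], so reliability is low).

Prediction calculation:
ŷ = 27.1911 + 4.4589 × (-5.16)
ŷ = 4.1832

Reliability:
- Data range: x ∈ [1.59, 9.84]
- Prediction point: x = -5.16 is 6.75 units below the observed range → this is EXTRAPOLATION, not interpolation

Why that matters here:
- Real relationships often flatten, saturate, or turn nonlinear at extremes
- There are no observations near this x to validate the fitted line there

A defensible statement: 'if the linear trend continued to x = -5.16, y would be about 4.1832' — the premise is untested.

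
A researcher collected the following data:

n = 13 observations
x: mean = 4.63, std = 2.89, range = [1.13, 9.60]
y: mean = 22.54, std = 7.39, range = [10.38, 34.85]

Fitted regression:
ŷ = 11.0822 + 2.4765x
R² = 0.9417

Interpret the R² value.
R² = 0.9417 means 94.17% of the variation in y is explained by the linear relationship with x. This indicates a strong fit.

The coefficient of determination R² is the fraction of the total variation in y that the fitted line accounts for.

Here R² = 0.9417:
- Explained: 94.17% of the variation in y
- Unexplained (residual): 100% − 94.17% = 5.83%
- Rule of thumb (below 0.3 weak; 0.3 to below 0.7 moderate; 0.7 and above strong) → strong

Equivalently, for simple linear regression R² = r², so |r| = √0.9417 ≈ 0.9704.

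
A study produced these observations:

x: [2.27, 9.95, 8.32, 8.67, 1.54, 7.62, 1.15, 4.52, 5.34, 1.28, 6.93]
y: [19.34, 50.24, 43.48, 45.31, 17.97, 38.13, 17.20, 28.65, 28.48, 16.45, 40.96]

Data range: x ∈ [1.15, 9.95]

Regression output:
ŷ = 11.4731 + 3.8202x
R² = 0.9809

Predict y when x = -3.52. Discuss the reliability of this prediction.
ŷ = -1.9740 (extrapolation — x = -3.52 lies outside [1.15, 9.95], so reliability is low).

Prediction calculation:
ŷ = 11.4731 + 3.8202 × (-3.52)
ŷ = -1.9740

Reliability:
- Data range: x ∈ [1.15, 9.95]
- Prediction point: x = -3.52 is 4.67 units below the observed range → this is EXTRAPOLATION, not interpolation

Why that matters here:
- The standard error of prediction grows with (x − x̄)², and x = -3.52 is far from x̄ = 5.24
- The linear relationship may not hold outside the observed range
- There are no observations near this x to validate the fitted line there

The R² = 0.9809 only validates the fit within [1.15, 9.95]; treat ŷ = -1.9740 with caution.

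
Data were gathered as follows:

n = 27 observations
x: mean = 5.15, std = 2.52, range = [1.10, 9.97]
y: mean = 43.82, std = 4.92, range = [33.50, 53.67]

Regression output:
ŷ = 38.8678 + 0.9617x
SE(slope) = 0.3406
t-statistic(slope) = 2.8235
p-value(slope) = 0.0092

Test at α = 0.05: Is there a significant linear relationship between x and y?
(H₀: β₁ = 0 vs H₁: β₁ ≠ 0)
p-value = 0.0092 < α = 0.05, so we reject H₀. The relationship is significant.

Hypothesis test for the slope coefficient:

H₀: β₁ = 0 (no linear relationship)
H₁: β₁ ≠ 0 (linear relationship exists)

Test statistic: t = β̂₁ / SE(β̂₁) = 0.9617 / 0.3406 = 2.8235

The p-value (0.0092) is the probability, under H₀, of a t-statistic at least as extreme as |t| = 2.8235 (two-sided, df = n − 2 = 25).

Decision rule: reject H₀ if p-value < α.
p-value = 0.0092 < α = 0.05 → reject H₀.

There is sufficient evidence at the 5% significance level to conclude that a linear relationship exists between x and y.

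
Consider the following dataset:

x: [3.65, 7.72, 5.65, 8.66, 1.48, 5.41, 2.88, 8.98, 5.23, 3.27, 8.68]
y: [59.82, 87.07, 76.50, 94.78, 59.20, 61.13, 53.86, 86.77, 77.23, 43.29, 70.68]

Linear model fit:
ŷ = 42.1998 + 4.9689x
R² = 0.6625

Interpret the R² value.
R² = 0.6625 means 66.25% of the variation in y is explained by the linear relationship with x. This indicates a moderate fit.

R² = 1 − SS_res/SS_tot compares the residual scatter to the total scatter of y about its mean.

Here R² = 0.6625:
- Explained: 66.25% of the variation in y
- Unexplained (residual): 100% − 66.25% = 33.75%
- Rule of thumb (below 0.3 weak; 0.3 to below 0.7 moderate; 0.7 and above strong) → moderate

Calculation: R² = 1 − (SS_res / SS_tot), where SS_res is the sum of squared residuals and SS_tot the total sum of squares.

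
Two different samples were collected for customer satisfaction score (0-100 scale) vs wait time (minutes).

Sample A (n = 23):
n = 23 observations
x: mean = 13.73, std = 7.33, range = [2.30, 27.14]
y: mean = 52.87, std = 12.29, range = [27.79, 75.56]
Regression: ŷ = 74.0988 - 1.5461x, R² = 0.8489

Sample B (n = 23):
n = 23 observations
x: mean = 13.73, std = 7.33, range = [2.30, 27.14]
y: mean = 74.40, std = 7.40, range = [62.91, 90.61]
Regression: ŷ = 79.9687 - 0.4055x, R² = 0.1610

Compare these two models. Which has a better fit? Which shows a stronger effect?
Model A has the better fit (R² = 0.8489 vs 0.1610). Model A shows the stronger effect (|β₁| = 1.5461 vs 0.4055).

Model Comparison:

Fit — compare R²:
- Model A: R² = 0.8489 → 84.89% of variance in satisfaction score explained
- Model B: R² = 0.1610 → 16.10% of variance in satisfaction score explained
- 0.8489 > 0.1610 → Model A has the better fit

Which has the larger per-minute effect? (|β₁|)
- Model A: β₁ = -1.5461 → predicted satisfaction score falls 1.5461 points per additional minute of wait time
- Model B: β₁ = -0.4055 → predicted satisfaction score falls 0.4055 points per additional minute of wait time
- |-1.5461| > |-0.4055| → Model A shows the stronger marginal effect

Note: R² measures how tightly points cluster around the line; β₁ measures how steep the line is — they answer different questions.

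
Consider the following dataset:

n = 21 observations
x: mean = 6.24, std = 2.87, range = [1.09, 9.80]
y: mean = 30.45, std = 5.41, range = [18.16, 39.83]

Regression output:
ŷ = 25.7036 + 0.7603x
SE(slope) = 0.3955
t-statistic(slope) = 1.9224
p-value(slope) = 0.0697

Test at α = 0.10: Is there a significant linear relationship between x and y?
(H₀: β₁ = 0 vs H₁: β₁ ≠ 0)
Reject H₀: p-value = 0.0697 < α = 0.10. The linear relationship is significant at the 10% level.

Hypothesis test for the slope coefficient:

H₀: β₁ = 0 (no linear relationship)
H₁: β₁ ≠ 0 (linear relationship exists)

Test statistic: t = β̂₁ / SE(β̂₁) = 0.7603 / 0.3955 = 1.9224

With df = 19, the two-sided p-value for |t| = 1.9224 is 0.0697.

Decision rule: reject H₀ if p-value < α.
p-value = 0.0697 < α = 0.10 → reject H₀.

There is sufficient evidence at the 10% significance level to conclude that a linear relationship exists between x and y.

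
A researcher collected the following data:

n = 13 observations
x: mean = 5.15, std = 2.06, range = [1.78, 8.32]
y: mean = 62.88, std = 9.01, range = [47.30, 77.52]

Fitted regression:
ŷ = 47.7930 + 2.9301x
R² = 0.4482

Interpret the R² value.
The model explains 44.82% of the variance in y (R² = 0.4482), leaving 55.18% unexplained; the fit is moderate.

R² = 1 − SS_res/SS_tot compares the residual scatter to the total scatter of y about its mean.

Here R² = 0.4482:
- Explained: 44.82% of the variation in y
- Unexplained (residual): 100% − 44.82% = 55.18%
- Rule of thumb (below 0.3 weak; 0.3 to below 0.7 moderate; 0.7 and above strong) → moderate

Note: R² never decreases when predictors are added, so it should not be used alone to compare models of different size.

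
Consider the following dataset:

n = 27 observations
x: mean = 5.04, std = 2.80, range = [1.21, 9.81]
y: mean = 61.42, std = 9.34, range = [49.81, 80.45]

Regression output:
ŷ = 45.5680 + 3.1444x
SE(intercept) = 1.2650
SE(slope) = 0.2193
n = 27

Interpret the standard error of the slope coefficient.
The slope 3.1444 is pinned down to within about ±0.2193 (one SE) by these data — relative uncertainty 7.0%, i.e. precise.

What SE measures:
- The standard error quantifies the sampling variability of the coefficient estimate
- It is the estimated standard deviation of β̂₁ across hypothetical repeated samples of the same size
- Smaller SE → more precise estimate

Relative precision:
- SE / |β̂₁| = 0.2193 / 3.1444 = 7.0%
- Rule of thumb (under 20%: precise; 20% to under 50%: moderately precise; 50% or more: imprecise) → precise

Link to the t-test: t = β̂₁ / SE(β̂₁) = 3.1444 / 0.2193 = 14.3383, the statistic for H₀: β₁ = 0.

What drives SE(β̂₁): wider spread of x values → smaller SE; more residual scatter → larger SE; larger n (here n = 27) → smaller SE.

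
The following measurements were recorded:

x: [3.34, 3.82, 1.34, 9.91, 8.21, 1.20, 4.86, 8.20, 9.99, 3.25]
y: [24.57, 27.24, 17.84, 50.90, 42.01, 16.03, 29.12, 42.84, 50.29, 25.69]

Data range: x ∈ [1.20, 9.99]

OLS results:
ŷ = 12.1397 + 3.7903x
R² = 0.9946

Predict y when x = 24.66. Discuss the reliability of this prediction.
ŷ = 105.6085 (extrapolation — x = 24.66 lies outside [1.20, 9.99], so reliability is low).

Prediction calculation:
ŷ = 12.1397 + 3.7903 × 24.66
ŷ = 105.6085

Reliability:
- Data range: x ∈ [1.20, 9.99]
- Prediction point: x = 24.66 is 14.67 units above the observed range → this is EXTRAPOLATION, not interpolation

Why that matters here:
- There are no observations near this x to validate the fitted line there
- R² describes fit only over the sampled x values; it says nothing about behaviour beyond them
- The standard error of prediction grows with (x − x̄)², and x = 24.66 is far from x̄ = 5.41

The R² = 0.9946 only validates the fit within [1.20, 9.99]; treat ŷ = 105.6085 with caution.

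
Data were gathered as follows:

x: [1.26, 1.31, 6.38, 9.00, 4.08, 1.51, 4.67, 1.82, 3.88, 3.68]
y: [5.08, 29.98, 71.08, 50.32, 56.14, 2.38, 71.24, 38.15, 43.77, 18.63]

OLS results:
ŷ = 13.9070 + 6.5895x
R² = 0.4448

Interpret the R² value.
About 44.48% of the variability in y is accounted for by the regression on x (R² = 0.4448) — a moderate linear fit.

R² = 1 − SS_res/SS_tot compares the residual scatter to the total scatter of y about its mean.

Here R² = 0.4448:
- Explained: 44.48% of the variation in y
- Unexplained (residual): 100% − 44.48% = 55.52%
- Rule of thumb (below 0.3 weak; 0.3 to below 0.7 moderate; 0.7 and above strong) → moderate

Equivalently, for simple linear regression R² = r², so |r| = √0.4448 ≈ 0.6669.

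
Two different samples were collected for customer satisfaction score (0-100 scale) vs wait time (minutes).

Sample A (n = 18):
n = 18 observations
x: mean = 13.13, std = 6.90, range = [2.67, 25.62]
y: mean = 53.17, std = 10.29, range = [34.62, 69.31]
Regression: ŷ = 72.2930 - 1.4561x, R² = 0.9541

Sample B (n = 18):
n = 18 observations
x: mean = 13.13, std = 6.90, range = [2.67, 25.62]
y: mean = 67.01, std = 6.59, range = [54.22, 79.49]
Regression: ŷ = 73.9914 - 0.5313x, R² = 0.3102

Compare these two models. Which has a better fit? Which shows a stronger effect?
Model A has the better fit (R² = 0.9541 vs 0.3102). Model A shows the stronger effect (|β₁| = 1.4561 vs 0.5313).

Model Comparison:

Which explains more variance? (R²)
- Model A: R² = 0.9541 → 95.41% of variance in satisfaction score explained
- Model B: R² = 0.3102 → 31.02% of variance in satisfaction score explained
- 0.9541 > 0.3102 → Model A has the better fit

Strength of effect — compare |β₁|:
- Model A: β₁ = -1.4561 → predicted satisfaction score falls 1.4561 points per additional minute of wait time
- Model B: β₁ = -0.5313 → predicted satisfaction score falls 0.5313 points per additional minute of wait time
- |-1.4561| > |-0.5313| → Model A shows the stronger marginal effect

Notes:
- The two samples could reflect different populations, time periods, or measurement quality.
- A better fit (higher R²) doesn't necessarily mean a more important relationship.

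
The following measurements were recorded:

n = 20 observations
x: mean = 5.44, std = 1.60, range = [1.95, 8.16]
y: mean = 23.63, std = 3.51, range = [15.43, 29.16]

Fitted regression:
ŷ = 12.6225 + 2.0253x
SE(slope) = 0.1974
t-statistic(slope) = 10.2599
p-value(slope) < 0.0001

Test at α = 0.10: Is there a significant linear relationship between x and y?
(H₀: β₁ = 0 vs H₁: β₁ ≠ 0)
p-value < 0.0001 < α = 0.10, so we reject H₀. The relationship is significant.

Hypothesis test for the slope coefficient:

H₀: β₁ = 0 (no linear relationship)
H₁: β₁ ≠ 0 (linear relationship exists)

Test statistic: t = β̂₁ / SE(β̂₁) = 2.0253 / 0.1974 = 10.2599

p < 0.0001: how often a slope estimate this far from 0 (in SE units) would arise by chance if β₁ were truly 0.

Decision rule: reject H₀ if p-value < α.
p-value < 0.0001 < α = 0.10 → reject H₀.

Conclusion: the linear association between x and y is significant at the 10% level.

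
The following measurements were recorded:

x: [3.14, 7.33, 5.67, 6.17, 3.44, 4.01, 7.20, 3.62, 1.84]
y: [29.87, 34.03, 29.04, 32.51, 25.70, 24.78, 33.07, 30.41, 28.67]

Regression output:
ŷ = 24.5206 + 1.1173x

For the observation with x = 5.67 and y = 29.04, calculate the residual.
Residual = -1.8157

The residual is the difference between the actual value and the predicted value:

Residual = y - ŷ

Step 1: Calculate predicted value
ŷ = 24.5206 + 1.1173 × 5.67
ŷ = 30.8557

Step 2: Calculate residual
Residual = 29.04 - 30.8557
Residual = -1.8157

The residual is negative, so the observed y = 29.04 sits below the regression line (the line overestimates it by 1.8157).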